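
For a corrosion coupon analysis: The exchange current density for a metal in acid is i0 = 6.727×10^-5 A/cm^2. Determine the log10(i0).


i0 = 6.727×10^-5 A/cm^2
log10(i0) = -4.172

-4.172


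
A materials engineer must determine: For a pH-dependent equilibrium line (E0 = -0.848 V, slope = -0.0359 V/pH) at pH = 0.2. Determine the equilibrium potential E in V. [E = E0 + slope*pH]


Apply the Pourbaix line equation: E = E0 + slope*pH
E = -0.848 + (-0.0359)*0.2 = -0.848 + (-0.00718) = -0.85518 V
Rounded to 4 decimal places: E = -0.8552 V

-0.8552 V


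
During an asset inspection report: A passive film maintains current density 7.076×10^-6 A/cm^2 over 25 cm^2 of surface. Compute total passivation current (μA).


I = i_pass * A, then convert A → μA (×10^6)
I = 7.076×10^-6 * 25 * 10^6 = 176.9 μA

176.9 μA


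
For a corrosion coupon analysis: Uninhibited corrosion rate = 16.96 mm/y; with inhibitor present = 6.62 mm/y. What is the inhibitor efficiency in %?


Apply the inhibitor-efficiency definition: IE = (CR_blank − CR_inh)/CR_blank × 100
IE = (16.96 − 6.62) / 16.96 × 100
IE = 10.34 / 16.96 × 100 = 61.0 %

61.0 %


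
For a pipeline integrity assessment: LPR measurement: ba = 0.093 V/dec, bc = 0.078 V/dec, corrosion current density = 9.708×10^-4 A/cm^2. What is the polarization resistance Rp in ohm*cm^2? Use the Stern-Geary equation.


Apply the Stern-Geary equation: Rp = ba*bc / (2.303*icorr*(ba+bc))
ba*bc = 0.093*0.078 = 0.007254
ba+bc = 0.171; 2.303*icorr*(ba+bc) = 2.303*9.708×10^-4*0.171 = 3.8231366×10^-4
Rp = 0.007254 / 3.8231366×10^-4 = 19.0 ohm*cm^2

19.0 ohm*cm^2


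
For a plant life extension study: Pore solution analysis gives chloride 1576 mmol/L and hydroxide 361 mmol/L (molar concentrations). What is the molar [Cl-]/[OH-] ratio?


Threshold parameter = [Cl-] / [OH-] (molar basis; both in mmol/L, so units cancel)
Ratio = 1576 / 361 = 4.37

4.37


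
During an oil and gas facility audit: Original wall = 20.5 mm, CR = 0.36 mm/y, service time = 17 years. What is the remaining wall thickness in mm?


Remaining wall = original − CR × time
t = 20.5 − 0.36*17 = 20.5 − 6.12 = 14.38 mm

14.38 mm


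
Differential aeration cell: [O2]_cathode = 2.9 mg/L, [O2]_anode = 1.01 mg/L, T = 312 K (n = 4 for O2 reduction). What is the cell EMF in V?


Apply the Nernst concentration-cell relation: E = (RT/nF)*ln(C_cathode/C_anode)
RT/nF = 8.314*312/(4*96485) = 0.00672117 V
ln(2.9/1.01) = 1.05476
E = 0.00672117 * 1.05476 = 0.00709 V

0.00709 V


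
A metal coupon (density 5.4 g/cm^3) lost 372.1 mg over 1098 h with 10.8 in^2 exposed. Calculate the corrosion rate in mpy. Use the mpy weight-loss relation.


Apply the mpy weight-loss relation: CR = 534 * W / (D * A * T)
Numerator: 534 * 372.1 = 198701.4
Denominator: 5.4 * 10.8 * 1098 = 64035.36
CR = 198701.4 / 64035.36 = 3.103 mpy

3.103 mpy


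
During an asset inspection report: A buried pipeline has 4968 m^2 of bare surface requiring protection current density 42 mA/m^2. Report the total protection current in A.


I = area * current density, then convert mA → A (÷1000)
I = 4968 * 42 / 1000 = 208.66 A

208.66 A


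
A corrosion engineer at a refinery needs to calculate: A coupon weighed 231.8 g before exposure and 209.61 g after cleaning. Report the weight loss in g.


Weight loss = initial − final
WL = 231.8 − 209.61 = 22.19 g

22.19 g


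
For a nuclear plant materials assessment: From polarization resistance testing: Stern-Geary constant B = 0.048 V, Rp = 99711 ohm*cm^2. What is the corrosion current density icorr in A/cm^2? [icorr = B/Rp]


Apply the Stern-Geary relation: icorr = B / Rp
icorr = 0.048 / 99711 = 4.814×10^-7 A/cm^2

4.814×10^-7 A/cm^2


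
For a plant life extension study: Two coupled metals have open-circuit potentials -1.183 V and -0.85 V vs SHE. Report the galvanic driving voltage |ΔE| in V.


Driving voltage is the absolute potential difference.
|ΔE| = |-1.183 − (-0.85)| = 0.333 V

0.333 V


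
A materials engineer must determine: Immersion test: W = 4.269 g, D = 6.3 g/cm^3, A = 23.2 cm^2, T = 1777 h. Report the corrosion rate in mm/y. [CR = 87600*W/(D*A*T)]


Apply the mm/y weight-loss relation: CR = 87600 * W / (D * A * T)
Numerator: 87600 * 4.269 = 373964.4
Denominator: 6.3 * 23.2 * 1777 = 259726.32
CR = 373964.4 / 259726.32 = 1.43984 mm/y

1.43984 mm/y


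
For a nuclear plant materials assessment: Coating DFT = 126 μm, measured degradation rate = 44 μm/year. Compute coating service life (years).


Service life = thickness / degradation rate
Life = 126 / 44 = 2.9 years

2.9 years


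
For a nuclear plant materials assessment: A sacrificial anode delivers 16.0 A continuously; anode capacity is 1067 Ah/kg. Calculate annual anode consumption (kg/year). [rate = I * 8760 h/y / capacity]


Annual consumption = current * hours per year / capacity
Rate = 16.0 * 8760 / 1067 = 131.4 kg/year

131.4 kg/year


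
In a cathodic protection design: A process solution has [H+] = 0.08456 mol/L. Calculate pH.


pH = −log10[H+]
pH = −log10(0.08456) = 1.07

1.07


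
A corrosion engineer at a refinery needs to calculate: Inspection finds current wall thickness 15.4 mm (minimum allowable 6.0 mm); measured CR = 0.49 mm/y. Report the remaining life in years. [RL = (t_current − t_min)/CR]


Apply the remaining-life relation: RL = (t_current − t_min) / CR
RL = (15.4 − 6.0) / 0.49 = 9.4 / 0.49 = 19.2 years

19.2 years


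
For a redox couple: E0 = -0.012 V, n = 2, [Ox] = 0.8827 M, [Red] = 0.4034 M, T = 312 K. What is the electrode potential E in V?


Apply the Nernst equation: E = E0 + (RT/nF)*ln([Ox]/[Red])
Step 1: RT/nF = 8.314*312/(2*96485) = 0.01344234 V
Step 2: [Ox]/[Red] = 0.8827/0.4034 = 2.188151
Step 3: ln(2.188151) = 0.783057
Step 4: correction = 0.01344234 * 0.783057 = 0.011 V
E = -0.012 + 0.011 = -0.001 V

-0.001 V


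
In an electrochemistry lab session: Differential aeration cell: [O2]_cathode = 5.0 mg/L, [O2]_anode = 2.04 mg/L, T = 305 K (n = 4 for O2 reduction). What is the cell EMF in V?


Apply the Nernst concentration-cell relation: E = (RT/nF)*ln(C_cathode/C_anode)
RT/nF = 8.314*305/(4*96485) = 0.00657037 V
ln(5.0/2.04) = 0.89649
E = 0.00657037 * 0.89649 = 0.00589 V

0.00589 V


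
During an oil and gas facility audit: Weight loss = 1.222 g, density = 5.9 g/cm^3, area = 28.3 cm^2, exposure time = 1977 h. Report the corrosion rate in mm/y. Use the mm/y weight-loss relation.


Apply the mm/y weight-loss relation: CR = 87600 * W / (D * A * T)
Numerator: 87600 * 1.222 = 107047.2
Denominator: 5.9 * 28.3 * 1977 = 330099.69
CR = 107047.2 / 330099.69 = 0.32429 mm/y

0.32429 mm/y


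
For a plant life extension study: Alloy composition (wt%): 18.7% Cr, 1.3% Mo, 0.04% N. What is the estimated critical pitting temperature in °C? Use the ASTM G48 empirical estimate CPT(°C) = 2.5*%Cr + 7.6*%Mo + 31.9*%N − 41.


Apply the ASTM G48 empirical CPT estimate: CPT(°C) = 2.5*%Cr + 7.6*%Mo + 31.9*%N − 41
2.5*18.7 = 46.75; 7.6*1.3 = 9.88; 31.9*0.04 = 1.276
CPT = 46.75 + 9.88 + 1.276 − 41 = 16.906 °C
Rounded to 0.1 °C: CPT ≈ 16.9 °C

16.9 °C


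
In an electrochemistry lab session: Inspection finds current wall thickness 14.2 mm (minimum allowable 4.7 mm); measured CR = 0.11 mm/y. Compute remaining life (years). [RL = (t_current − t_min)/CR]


Apply the remaining-life relation: RL = (t_current − t_min) / CR
RL = (14.2 − 4.7) / 0.11 = 9.5 / 0.11 = 86.4 years

86.4 years


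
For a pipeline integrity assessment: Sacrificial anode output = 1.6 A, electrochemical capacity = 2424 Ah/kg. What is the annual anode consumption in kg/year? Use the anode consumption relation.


Annual consumption = current * hours per year / capacity
Rate = 1.6 * 8760 / 2424 = 5.8 kg/year

5.8 kg/year


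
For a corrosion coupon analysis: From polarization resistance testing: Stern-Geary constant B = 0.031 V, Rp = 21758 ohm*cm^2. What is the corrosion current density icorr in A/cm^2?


Apply the Stern-Geary relation: icorr = B / Rp
icorr = 0.031 / 21758 = 1.425×10^-6 A/cm^2

1.425×10^-6 A/cm^2


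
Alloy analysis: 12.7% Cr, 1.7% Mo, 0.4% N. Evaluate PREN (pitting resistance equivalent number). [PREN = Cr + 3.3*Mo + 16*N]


Apply the PREN formula: PREN = Cr + 3.3*Mo + 16*N
PREN = 12.7 + 3.3*1.7 + 16*0.4
PREN = 12.7 + 5.61 + 6.4 = 24.71

24.71


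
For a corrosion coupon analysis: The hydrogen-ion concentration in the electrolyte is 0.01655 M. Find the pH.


pH = −log10[H+]
pH = −log10(0.01655) = 1.78

1.78


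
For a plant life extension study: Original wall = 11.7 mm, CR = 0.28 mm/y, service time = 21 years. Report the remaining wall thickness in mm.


Remaining wall = original − CR × time
t = 11.7 − 0.28*21 = 11.7 − 5.88 = 5.82 mm

5.82 mm


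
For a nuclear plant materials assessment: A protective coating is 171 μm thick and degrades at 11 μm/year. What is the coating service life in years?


Service life = thickness / degradation rate
Life = 171 / 11 = 15.5 years

15.5 years


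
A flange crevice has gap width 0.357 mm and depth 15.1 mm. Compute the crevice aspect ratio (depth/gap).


Aspect ratio = depth / gap
Ratio = 15.1 / 0.357 = 42.3

42.3


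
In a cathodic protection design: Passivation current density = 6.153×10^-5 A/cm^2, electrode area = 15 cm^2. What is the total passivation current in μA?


I = i_pass * A, then convert A → μA (×10^6)
I = 6.153×10^-5 * 15 * 10^6 = 922.95 μA

922.95 μA


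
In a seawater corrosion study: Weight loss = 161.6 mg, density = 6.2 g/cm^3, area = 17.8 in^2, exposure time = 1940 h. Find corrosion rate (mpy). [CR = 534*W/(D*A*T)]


Apply the mpy weight-loss relation: CR = 534 * W / (D * A * T)
Numerator: 534 * 161.6 = 86294.4
Denominator: 6.2 * 17.8 * 1940 = 214098.4
CR = 86294.4 / 214098.4 = 0.403 mpy

0.403 mpy


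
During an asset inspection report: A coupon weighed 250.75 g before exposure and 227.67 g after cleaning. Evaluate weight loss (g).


Weight loss = initial − final
WL = 250.75 − 227.67 = 23.08 g

23.08 g


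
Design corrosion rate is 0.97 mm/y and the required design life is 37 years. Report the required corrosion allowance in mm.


Corrosion allowance = CR × design life
CA = 0.97 * 37 = 35.89 mm

35.89 mm


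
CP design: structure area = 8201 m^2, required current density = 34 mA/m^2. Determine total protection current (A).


I = area * current density, then convert mA → A (÷1000)
I = 8201 * 34 / 1000 = 278.83 A

278.83 A


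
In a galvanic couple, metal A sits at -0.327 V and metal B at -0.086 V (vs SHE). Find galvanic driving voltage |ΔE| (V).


Driving voltage is the absolute potential difference.
|ΔE| = |-0.327 − (-0.086)| = 0.241 V

0.241 V


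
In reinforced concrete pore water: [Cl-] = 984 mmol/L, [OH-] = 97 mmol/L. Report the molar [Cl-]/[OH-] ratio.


Threshold parameter = [Cl-] / [OH-] (molar basis; both in mmol/L, so units cancel)
Ratio = 984 / 97 = 10.14

10.14


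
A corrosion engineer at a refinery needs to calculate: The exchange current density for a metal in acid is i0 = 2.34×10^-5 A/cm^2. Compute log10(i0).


i0 = 2.34×10^-5 A/cm^2
log10(i0) = -4.631

-4.631


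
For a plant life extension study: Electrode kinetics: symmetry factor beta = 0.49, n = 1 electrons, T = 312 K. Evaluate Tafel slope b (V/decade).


Apply the Tafel slope relation: b = 2.303*R*T/(beta*n*F)
Numerator: 2.303 * 8.314 * 312 = 5973.91
Denominator: 0.49 * 1 * 96485 = 47277.65
b = 5973.91 / 47277.65 = 0.1264 V/decade

0.1264 V/decade


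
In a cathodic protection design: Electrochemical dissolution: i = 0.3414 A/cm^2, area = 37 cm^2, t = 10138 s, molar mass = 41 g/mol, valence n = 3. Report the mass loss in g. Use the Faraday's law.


Apply Faraday's law: m = i*A*t*M / (n*F)
Total charge passed Q = i*A*t = 0.3414*37*10138 = 128061.1884 C
m = Q*M/(n*F) = 128061.1884*41/(3*96485) = 18.13929 g

18.13929 g


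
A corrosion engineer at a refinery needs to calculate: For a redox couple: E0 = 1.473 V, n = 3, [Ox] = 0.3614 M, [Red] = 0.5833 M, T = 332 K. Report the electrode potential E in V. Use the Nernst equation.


Apply the Nernst equation: E = E0 + (RT/nF)*ln([Ox]/[Red])
Step 1: RT/nF = 8.314*332/(3*96485) = 0.00953602 V
Step 2: [Ox]/[Red] = 0.3614/0.5833 = 0.619578
Step 3: ln(0.619578) = -0.478717
Step 4: correction = 0.00953602 * -0.478717 = -0.0046 V
E = 1.473 + -0.0046 = 1.4684 V

1.4684 V


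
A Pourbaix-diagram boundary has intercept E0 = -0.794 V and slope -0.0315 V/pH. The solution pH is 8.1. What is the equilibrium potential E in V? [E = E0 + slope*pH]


Apply the Pourbaix line equation: E = E0 + slope*pH
E = -0.794 + (-0.0315)*8.1 = -0.794 + (-0.25515) = -1.04915 V
Rounded to 4 decimal places: E = -1.0492 V

-1.0492 V


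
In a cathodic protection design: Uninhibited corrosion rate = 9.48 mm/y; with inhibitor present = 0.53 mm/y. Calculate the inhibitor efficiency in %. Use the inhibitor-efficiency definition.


Apply the inhibitor-efficiency definition: IE = (CR_blank − CR_inh)/CR_blank × 100
IE = (9.48 − 0.53) / 9.48 × 100
IE = 8.95 / 9.48 × 100 = 94.4 %

94.4 %


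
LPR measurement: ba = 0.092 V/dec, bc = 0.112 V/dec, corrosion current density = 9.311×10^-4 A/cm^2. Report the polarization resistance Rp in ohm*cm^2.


Apply the Stern-Geary equation: Rp = ba*bc / (2.303*icorr*(ba+bc))
ba*bc = 0.092*0.112 = 0.010304
ba+bc = 0.204; 2.303*icorr*(ba+bc) = 2.303*9.311×10^-4*0.204 = 4.3744195×10^-4
Rp = 0.010304 / 4.3744195×10^-4 = 23.6 ohm*cm^2

23.6 ohm*cm^2


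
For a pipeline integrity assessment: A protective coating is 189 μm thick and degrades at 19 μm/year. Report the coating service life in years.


Service life = thickness / degradation rate
Life = 189 / 19 = 9.9 years

9.9 years


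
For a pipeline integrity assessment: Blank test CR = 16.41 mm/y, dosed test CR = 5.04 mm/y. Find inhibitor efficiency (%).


Apply the inhibitor-efficiency definition: IE = (CR_blank − CR_inh)/CR_blank × 100
IE = (16.41 − 5.04) / 16.41 × 100
IE = 11.37 / 16.41 × 100 = 69.3 %

69.3 %


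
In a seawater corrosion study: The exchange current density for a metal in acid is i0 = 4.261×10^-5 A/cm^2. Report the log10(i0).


i0 = 4.261×10^-5 A/cm^2
log10(i0) = -4.37

-4.37


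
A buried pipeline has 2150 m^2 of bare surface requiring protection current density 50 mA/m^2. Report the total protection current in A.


I = area * current density, then convert mA → A (÷1000)
I = 2150 * 50 / 1000 = 107.5 A

107.5 A


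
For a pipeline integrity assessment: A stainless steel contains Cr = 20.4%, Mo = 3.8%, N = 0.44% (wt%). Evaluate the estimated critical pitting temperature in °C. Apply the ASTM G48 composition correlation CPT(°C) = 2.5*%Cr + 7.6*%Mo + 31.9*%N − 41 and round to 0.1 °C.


Apply the ASTM G48 empirical CPT estimate: CPT(°C) = 2.5*%Cr + 7.6*%Mo + 31.9*%N − 41
2.5*20.4 = 51; 7.6*3.8 = 28.88; 31.9*0.44 = 14.036
CPT = 51 + 28.88 + 14.036 − 41 = 52.916 °C
Rounded to 0.1 °C: CPT ≈ 52.9 °C

52.9 °C


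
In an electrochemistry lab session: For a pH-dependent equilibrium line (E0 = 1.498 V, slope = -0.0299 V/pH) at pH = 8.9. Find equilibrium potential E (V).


Apply the Pourbaix line equation: E = E0 + slope*pH
E = 1.498 + (-0.0299)*8.9 = 1.498 + (-0.26611) = 1.23189 V
Rounded to 4 decimal places: E = 1.2319 V

1.2319 V


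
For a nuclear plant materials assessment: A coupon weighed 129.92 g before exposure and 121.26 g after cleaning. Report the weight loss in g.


Weight loss = initial − final
WL = 129.92 − 121.26 = 8.66 g

8.66 g


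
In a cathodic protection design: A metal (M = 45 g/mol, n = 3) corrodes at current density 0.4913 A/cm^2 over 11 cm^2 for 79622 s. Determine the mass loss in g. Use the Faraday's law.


Apply Faraday's law: m = i*A*t*M / (n*F)
Total charge passed Q = i*A*t = 0.4913*11*79622 = 430301.1746 C
m = Q*M/(n*F) = 430301.1746*45/(3*96485) = 66.897 g

66.897 g


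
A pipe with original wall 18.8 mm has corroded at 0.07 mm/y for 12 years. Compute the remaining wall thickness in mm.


Remaining wall = original − CR × time
t = 18.8 − 0.07*12 = 18.8 − 0.84 = 17.96 mm

17.96 mm


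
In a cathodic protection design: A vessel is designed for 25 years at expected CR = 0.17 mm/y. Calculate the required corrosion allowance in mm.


Corrosion allowance = CR × design life
CA = 0.17 * 25 = 4.25 mm

4.25 mm


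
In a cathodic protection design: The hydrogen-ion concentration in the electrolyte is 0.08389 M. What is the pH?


pH = −log10[H+]
pH = −log10(0.08389) = 1.08

1.08


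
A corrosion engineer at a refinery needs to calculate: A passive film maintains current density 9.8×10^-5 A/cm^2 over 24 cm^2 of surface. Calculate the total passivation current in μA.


I = i_pass * A, then convert A → μA (×10^6)
I = 9.8×10^-5 * 24 * 10^6 = 2352.0 μA

2352.0 μA


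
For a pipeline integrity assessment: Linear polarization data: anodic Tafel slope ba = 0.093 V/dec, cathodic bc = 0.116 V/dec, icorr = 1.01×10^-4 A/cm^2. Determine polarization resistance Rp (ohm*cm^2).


Apply the Stern-Geary equation: Rp = ba*bc / (2.303*icorr*(ba+bc))
ba*bc = 0.093*0.116 = 0.010788
ba+bc = 0.209; 2.303*icorr*(ba+bc) = 2.303*1.01×10^-4*0.209 = 4.8614027×10^-5
Rp = 0.010788 / 4.8614027×10^-5 = 221.9 ohm*cm^2

221.9 ohm*cm^2


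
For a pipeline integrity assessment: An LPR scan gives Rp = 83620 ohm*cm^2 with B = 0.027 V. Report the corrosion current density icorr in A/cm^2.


Apply the Stern-Geary relation: icorr = B / Rp
icorr = 0.027 / 83620 = 3.229×10^-7 A/cm^2

3.229×10^-7 A/cm^2


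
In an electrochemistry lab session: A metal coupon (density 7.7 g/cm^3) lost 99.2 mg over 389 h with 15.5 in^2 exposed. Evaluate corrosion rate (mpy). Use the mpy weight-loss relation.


Apply the mpy weight-loss relation: CR = 534 * W / (D * A * T)
Numerator: 534 * 99.2 = 52972.8
Denominator: 7.7 * 15.5 * 389 = 46427.15
CR = 52972.8 / 46427.15 = 1.141 mpy

1.141 mpy


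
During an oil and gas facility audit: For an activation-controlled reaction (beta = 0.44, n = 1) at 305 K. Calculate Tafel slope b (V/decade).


Apply the Tafel slope relation: b = 2.303*R*T/(beta*n*F)
Numerator: 2.303 * 8.314 * 305 = 5839.88
Denominator: 0.44 * 1 * 96485 = 42453.4
b = 5839.88 / 42453.4 = 0.1376 V/decade

0.1376 V/decade


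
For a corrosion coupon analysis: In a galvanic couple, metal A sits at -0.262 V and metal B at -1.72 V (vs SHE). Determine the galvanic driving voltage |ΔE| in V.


Driving voltage is the absolute potential difference.
|ΔE| = |-0.262 − (-1.72)| = 1.458 V

1.458 V


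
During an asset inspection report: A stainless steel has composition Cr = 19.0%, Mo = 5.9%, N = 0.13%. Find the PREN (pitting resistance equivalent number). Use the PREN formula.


Apply the PREN formula: PREN = Cr + 3.3*Mo + 16*N
PREN = 19.0 + 3.3*5.9 + 16*0.13
PREN = 19.0 + 19.47 + 2.08 = 40.55

40.55


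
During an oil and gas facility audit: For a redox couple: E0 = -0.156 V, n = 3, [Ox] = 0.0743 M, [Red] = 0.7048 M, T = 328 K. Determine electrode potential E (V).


Apply the Nernst equation: E = E0 + (RT/nF)*ln([Ox]/[Red])
Step 1: RT/nF = 8.314*328/(3*96485) = 0.00942113 V
Step 2: [Ox]/[Red] = 0.0743/0.7048 = 0.10542
Step 3: ln(0.10542) = -2.249803
Step 4: correction = 0.00942113 * -2.249803 = -0.021 V
E = -0.156 + -0.021 = -0.177 V

-0.177 V


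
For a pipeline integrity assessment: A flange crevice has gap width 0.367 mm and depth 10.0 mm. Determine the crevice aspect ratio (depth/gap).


Aspect ratio = depth / gap
Ratio = 10.0 / 0.367 = 27.2

27.2


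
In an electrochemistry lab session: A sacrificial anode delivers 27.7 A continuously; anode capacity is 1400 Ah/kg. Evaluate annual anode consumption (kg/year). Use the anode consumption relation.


Annual consumption = current * hours per year / capacity
Rate = 27.7 * 8760 / 1400 = 173.3 kg/year

173.3 kg/year


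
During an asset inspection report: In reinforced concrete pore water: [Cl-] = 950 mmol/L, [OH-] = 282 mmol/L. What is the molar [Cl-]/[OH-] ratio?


Threshold parameter = [Cl-] / [OH-] (molar basis; both in mmol/L, so units cancel)
Ratio = 950 / 282 = 3.37

3.37


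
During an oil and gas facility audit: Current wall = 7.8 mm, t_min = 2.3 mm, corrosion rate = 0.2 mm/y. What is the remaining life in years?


Apply the remaining-life relation: RL = (t_current − t_min) / CR
RL = (7.8 − 2.3) / 0.2 = 5.5 / 0.2 = 27.5 years

27.5 years


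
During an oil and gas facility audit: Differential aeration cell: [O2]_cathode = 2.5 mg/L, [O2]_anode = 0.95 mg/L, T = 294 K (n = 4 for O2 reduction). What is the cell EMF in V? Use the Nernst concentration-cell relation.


Apply the Nernst concentration-cell relation: E = (RT/nF)*ln(C_cathode/C_anode)
RT/nF = 8.314*294/(4*96485) = 0.00633341 V
ln(2.5/0.95) = 0.96758
E = 0.00633341 * 0.96758 = 0.00613 V

0.00613 V


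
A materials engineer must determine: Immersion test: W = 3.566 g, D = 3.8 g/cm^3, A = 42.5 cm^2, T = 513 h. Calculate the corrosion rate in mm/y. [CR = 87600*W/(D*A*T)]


Apply the mm/y weight-loss relation: CR = 87600 * W / (D * A * T)
Numerator: 87600 * 3.566 = 312381.6
Denominator: 3.8 * 42.5 * 513 = 82849.5
CR = 312381.6 / 82849.5 = 3.7705 mm/y

3.7705 mm/y


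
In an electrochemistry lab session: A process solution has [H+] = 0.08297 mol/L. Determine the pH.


pH = −log10[H+]
pH = −log10(0.08297) = 1.08

1.08


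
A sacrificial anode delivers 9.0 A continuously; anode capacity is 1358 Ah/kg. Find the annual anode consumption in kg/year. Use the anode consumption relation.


Annual consumption = current * hours per year / capacity
Rate = 9.0 * 8760 / 1358 = 58.1 kg/year

58.1 kg/year


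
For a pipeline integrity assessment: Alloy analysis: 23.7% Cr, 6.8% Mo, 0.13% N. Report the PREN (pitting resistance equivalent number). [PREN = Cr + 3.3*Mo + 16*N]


Apply the PREN formula: PREN = Cr + 3.3*Mo + 16*N
PREN = 23.7 + 3.3*6.8 + 16*0.13
PREN = 23.7 + 22.44 + 2.08 = 48.22

48.22


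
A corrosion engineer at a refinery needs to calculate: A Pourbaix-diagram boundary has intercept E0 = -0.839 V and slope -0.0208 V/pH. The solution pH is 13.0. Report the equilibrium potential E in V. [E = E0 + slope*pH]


Apply the Pourbaix line equation: E = E0 + slope*pH
E = -0.839 + (-0.0208)*13.0 = -0.839 + (-0.2704) = -1.1094 V
Rounded to 3 decimal places: E = -1.109 V

-1.109 V


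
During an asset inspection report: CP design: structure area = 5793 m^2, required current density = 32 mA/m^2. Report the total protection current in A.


I = area * current density, then convert mA → A (÷1000)
I = 5793 * 32 / 1000 = 185.38 A

185.38 A


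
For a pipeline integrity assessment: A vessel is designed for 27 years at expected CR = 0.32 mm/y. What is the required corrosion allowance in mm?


Corrosion allowance = CR × design life
CA = 0.32 * 27 = 8.64 mm

8.64 mm


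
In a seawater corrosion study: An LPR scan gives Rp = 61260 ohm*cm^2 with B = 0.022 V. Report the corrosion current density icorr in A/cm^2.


Apply the Stern-Geary relation: icorr = B / Rp
icorr = 0.022 / 61260 = 3.591×10^-7 A/cm^2

3.591×10^-7 A/cm^2


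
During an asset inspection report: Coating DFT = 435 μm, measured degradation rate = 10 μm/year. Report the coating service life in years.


Service life = thickness / degradation rate
Life = 435 / 10 = 43.5 years

43.5 years


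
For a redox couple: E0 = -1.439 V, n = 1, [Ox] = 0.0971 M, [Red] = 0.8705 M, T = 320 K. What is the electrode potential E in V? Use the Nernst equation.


Apply the Nernst equation: E = E0 + (RT/nF)*ln([Ox]/[Red])
Step 1: RT/nF = 8.314*320/(1*96485) = 0.02757403 V
Step 2: [Ox]/[Red] = 0.0971/0.8705 = 0.111545
Step 3: ln(0.111545) = -2.193327
Step 4: correction = 0.02757403 * -2.193327 = -0.0605 V
E = -1.439 + -0.0605 = -1.4995 V

-1.4995 V


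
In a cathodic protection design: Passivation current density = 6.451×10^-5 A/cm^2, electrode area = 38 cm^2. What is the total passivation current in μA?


I = i_pass * A, then convert A → μA (×10^6)
I = 6.451×10^-5 * 38 * 10^6 = 2451.38 μA

2451.38 μA


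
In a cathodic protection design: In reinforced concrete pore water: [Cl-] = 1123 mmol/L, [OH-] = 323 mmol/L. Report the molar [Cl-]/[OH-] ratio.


Threshold parameter = [Cl-] / [OH-] (molar basis; both in mmol/L, so units cancel)
Ratio = 1123 / 323 = 3.48

3.48


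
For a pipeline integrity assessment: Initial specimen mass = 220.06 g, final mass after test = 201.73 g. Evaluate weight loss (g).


Weight loss = initial − final
WL = 220.06 − 201.73 = 18.33 g

18.33 g


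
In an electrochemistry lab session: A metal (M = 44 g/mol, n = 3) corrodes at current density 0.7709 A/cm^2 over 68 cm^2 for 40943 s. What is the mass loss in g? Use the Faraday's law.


Apply Faraday's law: m = i*A*t*M / (n*F)
Total charge passed Q = i*A*t = 0.7709*68*40943 = 2146281.1916 C
m = Q*M/(n*F) = 2146281.1916*44/(3*96485) = 326.2558 g

326.2558 g


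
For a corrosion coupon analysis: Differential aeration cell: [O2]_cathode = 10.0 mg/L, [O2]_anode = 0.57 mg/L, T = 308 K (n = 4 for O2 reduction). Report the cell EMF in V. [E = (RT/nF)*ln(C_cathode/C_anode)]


Apply the Nernst concentration-cell relation: E = (RT/nF)*ln(C_cathode/C_anode)
RT/nF = 8.314*308/(4*96485) = 0.006635 V
ln(10.0/0.57) = 2.8647
E = 0.006635 * 2.8647 = 0.01901 V

0.01901 V


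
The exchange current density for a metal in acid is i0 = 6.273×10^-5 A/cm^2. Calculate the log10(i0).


i0 = 6.273×10^-5 A/cm^2
log10(i0) = -4.203

-4.203


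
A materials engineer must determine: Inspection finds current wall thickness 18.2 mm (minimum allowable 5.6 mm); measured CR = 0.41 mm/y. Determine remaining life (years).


Apply the remaining-life relation: RL = (t_current − t_min) / CR
RL = (18.2 − 5.6) / 0.41 = 12.6 / 0.41 = 30.7 years

30.7 years


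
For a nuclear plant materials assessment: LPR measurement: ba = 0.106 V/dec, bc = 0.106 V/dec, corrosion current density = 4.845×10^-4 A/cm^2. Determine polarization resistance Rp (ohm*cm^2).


Apply the Stern-Geary equation: Rp = ba*bc / (2.303*icorr*(ba+bc))
ba*bc = 0.106*0.106 = 0.011236
ba+bc = 0.212; 2.303*icorr*(ba+bc) = 2.303*4.845×10^-4*0.212 = 2.3655034×10^-4
Rp = 0.011236 / 2.3655034×10^-4 = 47.5 ohm*cm^2

47.5 ohm*cm^2


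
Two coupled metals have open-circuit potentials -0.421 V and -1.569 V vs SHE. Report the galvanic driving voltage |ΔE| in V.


Driving voltage is the absolute potential difference.
|ΔE| = |-0.421 − (-1.569)| = 1.148 V

1.148 V


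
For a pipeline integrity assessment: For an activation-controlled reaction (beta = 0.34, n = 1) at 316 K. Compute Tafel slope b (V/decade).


Apply the Tafel slope relation: b = 2.303*R*T/(beta*n*F)
Numerator: 2.303 * 8.314 * 316 = 6050.5
Denominator: 0.34 * 1 * 96485 = 32804.9
b = 6050.5 / 32804.9 = 0.184 V/decade

0.184 V/decade


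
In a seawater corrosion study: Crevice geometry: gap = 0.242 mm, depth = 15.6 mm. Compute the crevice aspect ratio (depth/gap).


Aspect ratio = depth / gap
Ratio = 15.6 / 0.242 = 64.5

64.5


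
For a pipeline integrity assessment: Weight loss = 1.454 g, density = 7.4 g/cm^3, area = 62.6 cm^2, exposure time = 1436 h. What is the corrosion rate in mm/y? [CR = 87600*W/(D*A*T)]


Apply the mm/y weight-loss relation: CR = 87600 * W / (D * A * T)
Numerator: 87600 * 1.454 = 127370.4
Denominator: 7.4 * 62.6 * 1436 = 665212.64
CR = 127370.4 / 665212.64 = 0.1915 mm/y

0.1915 mm/y


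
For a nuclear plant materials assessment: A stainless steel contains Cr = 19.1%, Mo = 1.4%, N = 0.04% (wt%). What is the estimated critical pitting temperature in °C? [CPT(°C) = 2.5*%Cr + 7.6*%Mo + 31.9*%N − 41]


Apply the ASTM G48 empirical CPT estimate: CPT(°C) = 2.5*%Cr + 7.6*%Mo + 31.9*%N − 41
2.5*19.1 = 47.75; 7.6*1.4 = 10.64; 31.9*0.04 = 1.276
CPT = 47.75 + 10.64 + 1.276 − 41 = 18.666 °C
Rounded to 0.1 °C: CPT ≈ 18.7 °C

18.7 °C


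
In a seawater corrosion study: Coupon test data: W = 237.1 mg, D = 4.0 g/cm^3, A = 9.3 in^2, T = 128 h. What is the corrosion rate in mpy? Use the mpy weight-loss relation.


Apply the mpy weight-loss relation: CR = 534 * W / (D * A * T)
Numerator: 534 * 237.1 = 126611.4
Denominator: 4.0 * 9.3 * 128 = 4761.6
CR = 126611.4 / 4761.6 = 26.5901 mpy

26.5901 mpy


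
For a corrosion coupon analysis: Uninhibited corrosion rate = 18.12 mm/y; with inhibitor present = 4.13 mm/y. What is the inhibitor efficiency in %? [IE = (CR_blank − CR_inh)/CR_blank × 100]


Apply the inhibitor-efficiency definition: IE = (CR_blank − CR_inh)/CR_blank × 100
IE = (18.12 − 4.13) / 18.12 × 100
IE = 13.99 / 18.12 × 100 = 77.2 %

77.2 %


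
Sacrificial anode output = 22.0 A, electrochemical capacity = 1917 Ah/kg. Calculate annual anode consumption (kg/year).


Annual consumption = current * hours per year / capacity
Rate = 22.0 * 8760 / 1917 = 100.5 kg/year

100.5 kg/year


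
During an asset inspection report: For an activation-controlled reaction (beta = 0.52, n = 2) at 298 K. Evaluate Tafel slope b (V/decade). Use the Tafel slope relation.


Apply the Tafel slope relation: b = 2.303*R*T/(beta*n*F)
Numerator: 2.303 * 8.314 * 298 = 5705.85
Denominator: 0.52 * 2 * 96485 = 100344.4
b = 5705.85 / 100344.4 = 0.0569 V/decade

0.0569 V/decade


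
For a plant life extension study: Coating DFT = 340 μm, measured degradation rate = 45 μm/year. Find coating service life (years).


Service life = thickness / degradation rate
Life = 340 / 45 = 7.6 years

7.6 years


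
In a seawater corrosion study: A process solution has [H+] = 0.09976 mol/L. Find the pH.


pH = −log10[H+]
pH = −log10(0.09976) = 1.0

1.0


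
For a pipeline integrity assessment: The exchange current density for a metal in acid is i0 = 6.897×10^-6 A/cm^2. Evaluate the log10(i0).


i0 = 6.897×10^-6 A/cm^2
log10(i0) = -5.161

-5.161


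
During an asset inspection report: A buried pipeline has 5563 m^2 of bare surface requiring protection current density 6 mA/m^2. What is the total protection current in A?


I = area * current density, then convert mA → A (÷1000)
I = 5563 * 6 / 1000 = 33.38 A

33.38 A


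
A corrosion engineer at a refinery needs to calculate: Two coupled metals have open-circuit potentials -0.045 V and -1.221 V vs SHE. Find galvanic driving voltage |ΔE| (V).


Driving voltage is the absolute potential difference.
|ΔE| = |-0.045 − (-1.221)| = 1.176 V

1.176 V


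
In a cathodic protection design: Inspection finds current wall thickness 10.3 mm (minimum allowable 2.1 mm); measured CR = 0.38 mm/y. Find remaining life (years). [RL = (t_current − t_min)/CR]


Apply the remaining-life relation: RL = (t_current − t_min) / CR
RL = (10.3 − 2.1) / 0.38 = 8.2 / 0.38 = 21.6 years

21.6 years


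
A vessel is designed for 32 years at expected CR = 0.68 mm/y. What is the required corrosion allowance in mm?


Corrosion allowance = CR × design life
CA = 0.68 * 32 = 21.76 mm

21.76 mm


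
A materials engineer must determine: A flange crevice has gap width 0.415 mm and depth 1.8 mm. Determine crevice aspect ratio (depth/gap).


Aspect ratio = depth / gap
Ratio = 1.8 / 0.415 = 4.3

4.3


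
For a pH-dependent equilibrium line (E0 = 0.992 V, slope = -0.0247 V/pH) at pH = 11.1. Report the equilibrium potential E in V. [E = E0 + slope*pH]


Apply the Pourbaix line equation: E = E0 + slope*pH
E = 0.992 + (-0.0247)*11.1 = 0.992 + (-0.27417) = 0.71783 V
Rounded to 4 decimal places: E = 0.7178 V

0.7178 V


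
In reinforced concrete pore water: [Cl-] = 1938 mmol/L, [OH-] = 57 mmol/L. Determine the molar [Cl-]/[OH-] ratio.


Threshold parameter = [Cl-] / [OH-] (molar basis; both in mmol/L, so units cancel)
Ratio = 1938 / 57 = 34.0

34.0


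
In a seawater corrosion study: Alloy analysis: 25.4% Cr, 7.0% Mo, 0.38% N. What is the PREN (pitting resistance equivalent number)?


Apply the PREN formula: PREN = Cr + 3.3*Mo + 16*N
PREN = 25.4 + 3.3*7.0 + 16*0.38
PREN = 25.4 + 23.1 + 6.08 = 54.58

54.58


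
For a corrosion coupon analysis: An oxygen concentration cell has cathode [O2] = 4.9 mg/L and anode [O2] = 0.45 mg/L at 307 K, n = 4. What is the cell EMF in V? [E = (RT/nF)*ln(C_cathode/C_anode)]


Apply the Nernst concentration-cell relation: E = (RT/nF)*ln(C_cathode/C_anode)
RT/nF = 8.314*307/(4*96485) = 0.00661346 V
ln(4.9/0.45) = 2.38774
E = 0.00661346 * 2.38774 = 0.01579 V

0.01579 V


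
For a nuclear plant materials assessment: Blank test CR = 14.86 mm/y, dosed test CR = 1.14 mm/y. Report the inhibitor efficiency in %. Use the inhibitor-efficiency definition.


Apply the inhibitor-efficiency definition: IE = (CR_blank − CR_inh)/CR_blank × 100
IE = (14.86 − 1.14) / 14.86 × 100
IE = 13.72 / 14.86 × 100 = 92.3 %

92.3 %


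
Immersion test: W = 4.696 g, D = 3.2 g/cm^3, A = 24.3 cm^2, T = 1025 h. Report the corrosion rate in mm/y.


Apply the mm/y weight-loss relation: CR = 87600 * W / (D * A * T)
Numerator: 87600 * 4.696 = 411369.6
Denominator: 3.2 * 24.3 * 1025 = 79704.0
CR = 411369.6 / 79704.0 = 5.1612 mm/y

5.1612 mm/y


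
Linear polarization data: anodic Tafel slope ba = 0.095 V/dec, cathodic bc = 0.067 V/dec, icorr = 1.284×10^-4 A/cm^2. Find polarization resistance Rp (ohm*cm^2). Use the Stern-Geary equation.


Apply the Stern-Geary equation: Rp = ba*bc / (2.303*icorr*(ba+bc))
ba*bc = 0.095*0.067 = 0.006365
ba+bc = 0.162; 2.303*icorr*(ba+bc) = 2.303*1.284×10^-4*0.162 = 4.7904242×10^-5
Rp = 0.006365 / 4.7904242×10^-5 = 132.9 ohm*cm^2

132.9 ohm*cm^2


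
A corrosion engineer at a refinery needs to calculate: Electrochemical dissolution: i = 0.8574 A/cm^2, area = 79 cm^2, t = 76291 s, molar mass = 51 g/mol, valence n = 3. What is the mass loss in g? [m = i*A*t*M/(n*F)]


Apply Faraday's law: m = i*A*t*M / (n*F)
Total charge passed Q = i*A*t = 0.8574*79*76291 = 5167540.3686 C
m = Q*M/(n*F) = 5167540.3686*51/(3*96485) = 910.485 g

910.485 g


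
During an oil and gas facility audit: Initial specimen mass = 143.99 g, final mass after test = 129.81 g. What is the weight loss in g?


Weight loss = initial − final
WL = 143.99 − 129.81 = 14.18 g

14.18 g


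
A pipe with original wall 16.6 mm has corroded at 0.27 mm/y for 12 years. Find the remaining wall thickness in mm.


Remaining wall = original − CR × time
t = 16.6 − 0.27*12 = 16.6 − 3.24 = 13.36 mm

13.36 mm


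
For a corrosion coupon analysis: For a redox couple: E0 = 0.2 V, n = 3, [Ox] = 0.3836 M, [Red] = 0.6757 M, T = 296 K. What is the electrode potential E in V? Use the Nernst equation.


Apply the Nernst equation: E = E0 + (RT/nF)*ln([Ox]/[Red])
Step 1: RT/nF = 8.314*296/(3*96485) = 0.00850199 V
Step 2: [Ox]/[Red] = 0.3836/0.6757 = 0.567708
Step 3: ln(0.567708) = -0.566148
Step 4: correction = 0.00850199 * -0.566148 = -0.005 V
E = 0.2 + -0.005 = 0.195 V

0.195 V


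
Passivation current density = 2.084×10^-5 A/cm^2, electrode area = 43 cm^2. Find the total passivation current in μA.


I = i_pass * A, then convert A → μA (×10^6)
I = 2.084×10^-5 * 43 * 10^6 = 896.12 μA

896.12 μA


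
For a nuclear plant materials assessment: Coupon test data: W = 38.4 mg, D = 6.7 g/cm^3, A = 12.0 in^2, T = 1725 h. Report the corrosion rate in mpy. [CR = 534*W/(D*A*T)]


Apply the mpy weight-loss relation: CR = 534 * W / (D * A * T)
Numerator: 534 * 38.4 = 20505.6
Denominator: 6.7 * 12.0 * 1725 = 138690.0
CR = 20505.6 / 138690.0 = 0.1479 mpy

0.1479 mpy


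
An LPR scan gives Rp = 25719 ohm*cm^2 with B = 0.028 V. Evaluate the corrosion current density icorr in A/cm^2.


Apply the Stern-Geary relation: icorr = B / Rp
icorr = 0.028 / 25719 = 1.089×10^-6 A/cm^2

1.089×10^-6 A/cm^2


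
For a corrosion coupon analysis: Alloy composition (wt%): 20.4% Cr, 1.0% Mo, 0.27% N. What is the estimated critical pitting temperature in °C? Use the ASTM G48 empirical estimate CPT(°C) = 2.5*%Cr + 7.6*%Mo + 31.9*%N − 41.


Apply the ASTM G48 empirical CPT estimate: CPT(°C) = 2.5*%Cr + 7.6*%Mo + 31.9*%N − 41
2.5*20.4 = 51; 7.6*1.0 = 7.6; 31.9*0.27 = 8.613
CPT = 51 + 7.6 + 8.613 − 41 = 26.213 °C
Rounded to 0.1 °C: CPT ≈ 26.2 °C

26.2 °C


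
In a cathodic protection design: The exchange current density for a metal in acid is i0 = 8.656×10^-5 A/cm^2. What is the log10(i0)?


i0 = 8.656×10^-5 A/cm^2
log10(i0) = -4.063

-4.063


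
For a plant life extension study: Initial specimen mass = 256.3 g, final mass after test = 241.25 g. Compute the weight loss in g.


Weight loss = initial − final
WL = 256.3 − 241.25 = 15.05 g

15.05 g


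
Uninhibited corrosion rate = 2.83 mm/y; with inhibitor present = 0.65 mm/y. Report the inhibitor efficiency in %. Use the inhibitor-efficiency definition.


Apply the inhibitor-efficiency definition: IE = (CR_blank − CR_inh)/CR_blank × 100
IE = (2.83 − 0.65) / 2.83 × 100
IE = 2.18 / 2.83 × 100 = 77.0 %

77.0 %


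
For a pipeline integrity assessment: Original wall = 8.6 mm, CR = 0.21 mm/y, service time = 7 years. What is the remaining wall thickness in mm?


Remaining wall = original − CR × time
t = 8.6 − 0.21*7 = 8.6 − 1.47 = 7.13 mm

7.13 mm


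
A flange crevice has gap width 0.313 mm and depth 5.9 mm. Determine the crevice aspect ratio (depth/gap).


Aspect ratio = depth / gap
Ratio = 5.9 / 0.313 = 18.8

18.8


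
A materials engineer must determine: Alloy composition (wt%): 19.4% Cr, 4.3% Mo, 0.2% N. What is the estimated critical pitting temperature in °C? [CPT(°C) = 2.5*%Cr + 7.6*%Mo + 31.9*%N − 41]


Apply the ASTM G48 empirical CPT estimate: CPT(°C) = 2.5*%Cr + 7.6*%Mo + 31.9*%N − 41
2.5*19.4 = 48.5; 7.6*4.3 = 32.68; 31.9*0.2 = 6.38
CPT = 48.5 + 32.68 + 6.38 − 41 = 46.56 °C
Rounded to 0.1 °C: CPT ≈ 46.6 °C

46.6 °C


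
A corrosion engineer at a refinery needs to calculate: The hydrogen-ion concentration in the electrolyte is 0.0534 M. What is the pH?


pH = −log10[H+]
pH = −log10(0.0534) = 1.27

1.27


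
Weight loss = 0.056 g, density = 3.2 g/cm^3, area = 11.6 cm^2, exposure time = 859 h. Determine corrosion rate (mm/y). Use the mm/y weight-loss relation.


Apply the mm/y weight-loss relation: CR = 87600 * W / (D * A * T)
Numerator: 87600 * 0.056 = 4905.6
Denominator: 3.2 * 11.6 * 859 = 31886.08
CR = 4905.6 / 31886.08 = 0.15385 mm/y

0.15385 mm/y


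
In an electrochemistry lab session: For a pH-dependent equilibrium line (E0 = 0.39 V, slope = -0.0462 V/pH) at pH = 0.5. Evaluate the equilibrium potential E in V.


Apply the Pourbaix line equation: E = E0 + slope*pH
E = 0.39 + (-0.0462)*0.5 = 0.39 + (-0.0231) = 0.3669 V
Rounded to 3 decimal places: E = 0.367 V

0.367 V


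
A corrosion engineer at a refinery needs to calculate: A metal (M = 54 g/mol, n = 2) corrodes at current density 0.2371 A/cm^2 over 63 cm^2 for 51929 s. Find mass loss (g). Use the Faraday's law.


Apply Faraday's law: m = i*A*t*M / (n*F)
Total charge passed Q = i*A*t = 0.2371*63*51929 = 775679.0517 C
m = Q*M/(n*F) = 775679.0517*54/(2*96485) = 217.0631 g

217.0631 g


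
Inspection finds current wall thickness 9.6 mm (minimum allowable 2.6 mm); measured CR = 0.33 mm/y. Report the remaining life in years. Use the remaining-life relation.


Apply the remaining-life relation: RL = (t_current − t_min) / CR
RL = (9.6 − 2.6) / 0.33 = 7.0 / 0.33 = 21.2 years

21.2 years


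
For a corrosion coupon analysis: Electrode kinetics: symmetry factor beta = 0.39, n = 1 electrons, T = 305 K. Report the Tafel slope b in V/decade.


Apply the Tafel slope relation: b = 2.303*R*T/(beta*n*F)
Numerator: 2.303 * 8.314 * 305 = 5839.88
Denominator: 0.39 * 1 * 96485 = 37629.15
b = 5839.88 / 37629.15 = 0.155 V/decade

0.155 V/decade


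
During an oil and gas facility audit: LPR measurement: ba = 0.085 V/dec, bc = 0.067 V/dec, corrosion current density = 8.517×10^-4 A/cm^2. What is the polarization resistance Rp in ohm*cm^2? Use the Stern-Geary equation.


Apply the Stern-Geary equation: Rp = ba*bc / (2.303*icorr*(ba+bc))
ba*bc = 0.085*0.067 = 0.005695
ba+bc = 0.152; 2.303*icorr*(ba+bc) = 2.303*8.517×10^-4*0.152 = 2.981427×10^-4
Rp = 0.005695 / 2.981427×10^-4 = 19.1 ohm*cm^2

19.1 ohm*cm^2
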